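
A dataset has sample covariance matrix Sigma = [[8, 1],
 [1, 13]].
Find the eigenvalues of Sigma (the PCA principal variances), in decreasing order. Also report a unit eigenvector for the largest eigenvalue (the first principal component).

Step 1 — characteristic polynomial of 2×2 Sigma:
  det(Sigma - λI) = λ² - trace · λ + det = 0.
  trace = 8 + 13 = 21, det = 8·13 - (1)² = 103.
Step 2 — discriminant:
  Δ = trace² - 4·det = 441 - 412 = 29.
Step 3 — eigenvalues:
  λ = (trace ± √Δ)/2 = (21 ± 5.3852)/2,
  λ_1 = 13.1926,  λ_2 = 7.8074.

Step 4 — unit eigenvector for λ_1: solve (Sigma - λ_1 I)v = 0. First row:
  (8 - 13.1926)·v_x + (1)·v_y = 0, i.e. (-5.1926)·v_x + (1)·v_y = 0,
  so v ∝ (b, λ_1 - a) = (1, 5.1926) = u.
  ||u|| = √((1)² + (5.1926)²) = √(27.9629) ≈ 5.288,
  v_1 = u/||u|| ≈ (0.1891, 0.982) (||v_1|| = 1).

λ_1 = 13.1926,  λ_2 = 7.8074;  v_1 ≈ (0.1891, 0.982)


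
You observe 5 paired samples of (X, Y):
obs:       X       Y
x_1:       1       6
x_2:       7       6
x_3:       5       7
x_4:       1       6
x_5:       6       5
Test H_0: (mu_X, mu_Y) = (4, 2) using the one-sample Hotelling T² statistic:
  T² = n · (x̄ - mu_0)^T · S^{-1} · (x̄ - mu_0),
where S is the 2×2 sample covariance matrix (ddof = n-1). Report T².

Step 1 — sample mean vector:
  mean(X) = (1 + 7 + 5 + 1 + 6) / 5 = 20/5 = 4
  mean(Y) = (6 + 6 + 7 + 6 + 5) / 5 = 30/5 = 6
  x̄ = (4, 6),  deviation x̄ - mu_0 = (4, 6) - (4, 2) = (0, 4).

Step 2 — sample covariance matrix, S[i,j] = (1/(n-1)) · Σ_k (x_{k,i} - mean_i) · (x_{k,j} - mean_j), divisor n-1 = 4:
  S[X,X] = ((-3)·(-3) + (3)·(3) + (1)·(1) + (-3)·(-3) + (2)·(2)) / 4 = 32/4 = 8
  S[X,Y] = ((-3)·(0) + (3)·(0) + (1)·(1) + (-3)·(0) + (2)·(-1)) / 4 = -1/4 = -0.25
  S[Y,Y] = ((0)·(0) + (0)·(0) + (1)·(1) + (0)·(0) + (-1)·(-1)) / 4 = 2/4 = 0.5
  S = [[8, -0.25],
 [-0.25, 0.5]].

Step 3 — invert S. det(S) = 8·0.5 - (-0.25)² = 3.9375.
  S^{-1} = (1/det) · [[d, -b], [-b, a]] = [[0.127, 0.0635],
 [0.0635, 2.0317]].

Step 4 — quadratic form (x̄ - mu_0)^T · S^{-1} · (x̄ - mu_0):
  S^{-1} · (x̄ - mu_0) = (0.254, 8.127),
  (x̄ - mu_0)^T · [...] = (0)·(0.254) + (4)·(8.127) = 32.5079.

Step 5 — scale by n: T² = 5 · 32.5079 = 162.5397.

T² ≈ 162.5397


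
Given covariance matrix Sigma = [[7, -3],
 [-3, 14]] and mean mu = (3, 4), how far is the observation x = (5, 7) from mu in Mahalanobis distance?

Step 1 — centre the observation: (x - mu) = (2, 3).

Step 2 — invert Sigma. det(Sigma) = 7·14 - (-3)² = 89.
  Sigma^{-1} = (1/det) · [[d, -b], [-b, a]] = [[0.1573, 0.0337],
 [0.0337, 0.0787]].

Step 3 — form the quadratic (x - mu)^T · Sigma^{-1} · (x - mu):
  Sigma^{-1} · (x - mu) = (0.4157, 0.3034).
  (x - mu)^T · [Sigma^{-1} · (x - mu)] = (2)·(0.4157) + (3)·(0.3034) = 1.7416.

Step 4 — take square root: d = √(1.7416) ≈ 1.3197.

d(x, mu) = √(1.7416) ≈ 1.3197


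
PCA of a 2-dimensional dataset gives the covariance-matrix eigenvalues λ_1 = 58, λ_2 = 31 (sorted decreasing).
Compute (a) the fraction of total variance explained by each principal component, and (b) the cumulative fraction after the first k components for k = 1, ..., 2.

Step 1 — total variance = trace(Sigma) = Σ λ_i = 58 + 31 = 89.

Step 2 — fraction explained by component i = λ_i / Σ λ:
  PC1: 58/89 = 0.6517
  PC2: 31/89 = 0.3483

Step 3 — cumulative fraction after k components = (λ_1 + ... + λ_k) / Σ λ:
  k = 1: 58/89 = 0.6517
  k = 2: (58 + 31)/89 = 89/89 = 1

Summary (fraction, with percent):

explained: PC1 0.6517 (65.17%), PC2 0.3483 (34.83%);  cumulative: 0.6517, 1


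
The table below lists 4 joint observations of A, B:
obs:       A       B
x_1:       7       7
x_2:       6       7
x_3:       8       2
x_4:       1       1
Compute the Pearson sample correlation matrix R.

Step 1 — column means:
  mean(A) = (7 + 6 + 8 + 1) / 4 = 22/4 = 5.5
  mean(B) = (7 + 7 + 2 + 1) / 4 = 17/4 = 4.25

Step 2 — sample variances and covariances s[i,j] = (1/(n-1)) · Σ_k (x_{k,i} - mean_i) · (x_{k,j} - mean_j), with n-1 = 3:
  s[A,A] = ((1.5)·(1.5) + (0.5)·(0.5) + (2.5)·(2.5) + (-4.5)·(-4.5)) / 3 = 29/3 = 9.6667
  s[A,B] = ((1.5)·(2.75) + (0.5)·(2.75) + (2.5)·(-2.25) + (-4.5)·(-3.25)) / 3 = 14.5/3 = 4.8333
  s[B,B] = ((2.75)·(2.75) + (2.75)·(2.75) + (-2.25)·(-2.25) + (-3.25)·(-3.25)) / 3 = 30.75/3 = 10.25
  Sample standard deviations s_i = √(s[i,i]):
  s(A) = √(9.6667) = 3.1091
  s(B) = √(10.25) = 3.2016

Step 3 — r_{ij} = s_{ij} / (s_i · s_j):
  r[A,A] = 1 (diagonal).
  r[A,B] = 4.8333 / (3.1091 · 3.2016) = 4.8333 / 9.9541 = 0.4856
  r[B,B] = 1 (diagonal).

R is symmetric with unit diagonal. Assembling:

R = [[1, 0.4856],
 [0.4856, 1]]


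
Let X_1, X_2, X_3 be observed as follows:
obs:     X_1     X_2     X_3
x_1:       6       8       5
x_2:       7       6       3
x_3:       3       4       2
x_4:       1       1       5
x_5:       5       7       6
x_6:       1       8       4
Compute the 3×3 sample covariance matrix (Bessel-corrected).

Step 1 — column means:
  mean(X_1) = (6 + 7 + 3 + 1 + 5 + 1) / 6 = 23/6 = 3.8333
  mean(X_2) = (8 + 6 + 4 + 1 + 7 + 8) / 6 = 34/6 = 5.6667
  mean(X_3) = (5 + 3 + 2 + 5 + 6 + 4) / 6 = 25/6 = 4.1667

Step 2 — sample covariance S[i,j] = (1/(n-1)) · Σ_k (x_{k,i} - mean_i) · (x_{k,j} - mean_j), with n-1 = 5.
  S[X_1,X_1] = ((2.1667)·(2.1667) + (3.1667)·(3.1667) + (-0.8333)·(-0.8333) + (-2.8333)·(-2.8333) + (1.1667)·(1.1667) + (-2.8333)·(-2.8333)) / 5 = 32.8333/5 = 6.5667
  S[X_1,X_2] = ((2.1667)·(2.3333) + (3.1667)·(0.3333) + (-0.8333)·(-1.6667) + (-2.8333)·(-4.6667) + (1.1667)·(1.3333) + (-2.8333)·(2.3333)) / 5 = 15.6667/5 = 3.1333
  S[X_1,X_3] = ((2.1667)·(0.8333) + (3.1667)·(-1.1667) + (-0.8333)·(-2.1667) + (-2.8333)·(0.8333) + (1.1667)·(1.8333) + (-2.8333)·(-0.1667)) / 5 = 0.1667/5 = 0.0333
  S[X_2,X_2] = ((2.3333)·(2.3333) + (0.3333)·(0.3333) + (-1.6667)·(-1.6667) + (-4.6667)·(-4.6667) + (1.3333)·(1.3333) + (2.3333)·(2.3333)) / 5 = 37.3333/5 = 7.4667
  S[X_2,X_3] = ((2.3333)·(0.8333) + (0.3333)·(-1.1667) + (-1.6667)·(-2.1667) + (-4.6667)·(0.8333) + (1.3333)·(1.8333) + (2.3333)·(-0.1667)) / 5 = 3.3333/5 = 0.6667
  S[X_3,X_3] = ((0.8333)·(0.8333) + (-1.1667)·(-1.1667) + (-2.1667)·(-2.1667) + (0.8333)·(0.8333) + (1.8333)·(1.8333) + (-0.1667)·(-0.1667)) / 5 = 10.8333/5 = 2.1667

S is symmetric (S[j,i] = S[i,j]). Assembling:

S = [[6.5667, 3.1333, 0.0333],
 [3.1333, 7.4667, 0.6667],
 [0.0333, 0.6667, 2.1667]]


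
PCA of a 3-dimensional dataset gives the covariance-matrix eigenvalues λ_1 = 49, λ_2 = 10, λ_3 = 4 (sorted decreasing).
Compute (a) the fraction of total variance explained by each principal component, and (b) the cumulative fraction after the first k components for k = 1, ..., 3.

Step 1 — total variance = trace(Sigma) = Σ λ_i = 49 + 10 + 4 = 63.

Step 2 — fraction explained by component i = λ_i / Σ λ:
  PC1: 49/63 = 0.7778
  PC2: 10/63 = 0.1587
  PC3: 4/63 = 0.0635

Step 3 — cumulative fraction after k components = (λ_1 + ... + λ_k) / Σ λ:
  k = 1: 49/63 = 0.7778
  k = 2: (49 + 10)/63 = 59/63 = 0.9365
  k = 3: (49 + 10 + 4)/63 = 63/63 = 1

Summary (fraction, with percent):

explained: PC1 0.7778 (77.78%), PC2 0.1587 (15.87%), PC3 0.0635 (6.35%);  cumulative: 0.7778, 0.9365, 1


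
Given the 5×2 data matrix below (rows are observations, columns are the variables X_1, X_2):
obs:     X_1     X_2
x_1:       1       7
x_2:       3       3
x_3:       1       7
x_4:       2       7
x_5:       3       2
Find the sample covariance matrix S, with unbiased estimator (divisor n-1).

Step 1 — column means:
  mean(X_1) = (1 + 3 + 1 + 2 + 3) / 5 = 10/5 = 2
  mean(X_2) = (7 + 3 + 7 + 7 + 2) / 5 = 26/5 = 5.2

Step 2 — sample covariance S[i,j] = (1/(n-1)) · Σ_k (x_{k,i} - mean_i) · (x_{k,j} - mean_j), with n-1 = 4.
  S[X_1,X_1] = ((-1)·(-1) + (1)·(1) + (-1)·(-1) + (0)·(0) + (1)·(1)) / 4 = 4/4 = 1
  S[X_1,X_2] = ((-1)·(1.8) + (1)·(-2.2) + (-1)·(1.8) + (0)·(1.8) + (1)·(-3.2)) / 4 = -9/4 = -2.25
  S[X_2,X_2] = ((1.8)·(1.8) + (-2.2)·(-2.2) + (1.8)·(1.8) + (1.8)·(1.8) + (-3.2)·(-3.2)) / 4 = 24.8/4 = 6.2

S is symmetric (S[j,i] = S[i,j]). Assembling:

S = [[1, -2.25],
 [-2.25, 6.2]]


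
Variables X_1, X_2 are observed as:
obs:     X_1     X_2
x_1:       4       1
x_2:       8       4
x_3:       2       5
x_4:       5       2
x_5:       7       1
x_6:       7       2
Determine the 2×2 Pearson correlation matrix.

Step 1 — column means:
  mean(X_1) = (4 + 8 + 2 + 5 + 7 + 7) / 6 = 33/6 = 5.5
  mean(X_2) = (1 + 4 + 5 + 2 + 1 + 2) / 6 = 15/6 = 2.5

Step 2 — sample variances and covariances s[i,j] = (1/(n-1)) · Σ_k (x_{k,i} - mean_i) · (x_{k,j} - mean_j), with n-1 = 5:
  s[X_1,X_1] = ((-1.5)·(-1.5) + (2.5)·(2.5) + (-3.5)·(-3.5) + (-0.5)·(-0.5) + (1.5)·(1.5) + (1.5)·(1.5)) / 5 = 25.5/5 = 5.1
  s[X_1,X_2] = ((-1.5)·(-1.5) + (2.5)·(1.5) + (-3.5)·(2.5) + (-0.5)·(-0.5) + (1.5)·(-1.5) + (1.5)·(-0.5)) / 5 = -5.5/5 = -1.1
  s[X_2,X_2] = ((-1.5)·(-1.5) + (1.5)·(1.5) + (2.5)·(2.5) + (-0.5)·(-0.5) + (-1.5)·(-1.5) + (-0.5)·(-0.5)) / 5 = 13.5/5 = 2.7
  Sample standard deviations s_i = √(s[i,i]):
  s(X_1) = √(5.1) = 2.2583
  s(X_2) = √(2.7) = 1.6432

Step 3 — r_{ij} = s_{ij} / (s_i · s_j):
  r[X_1,X_1] = 1 (diagonal).
  r[X_1,X_2] = -1.1 / (2.2583 · 1.6432) = -1.1 / 3.7108 = -0.2964
  r[X_2,X_2] = 1 (diagonal).

R is symmetric with unit diagonal. Assembling:

R = [[1, -0.2964],
 [-0.2964, 1]]


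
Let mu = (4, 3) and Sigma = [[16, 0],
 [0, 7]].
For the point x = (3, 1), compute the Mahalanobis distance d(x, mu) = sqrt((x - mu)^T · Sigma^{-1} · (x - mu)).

Step 1 — centre the observation: (x - mu) = (-1, -2).

Step 2 — invert Sigma. det(Sigma) = 16·7 - (0)² = 112.
  Sigma^{-1} = (1/det) · [[d, -b], [-b, a]] = [[0.0625, 0],
 [0, 0.1429]].

Step 3 — form the quadratic (x - mu)^T · Sigma^{-1} · (x - mu):
  Sigma^{-1} · (x - mu) = (-0.0625, -0.2857).
  (x - mu)^T · [Sigma^{-1} · (x - mu)] = (-1)·(-0.0625) + (-2)·(-0.2857) = 0.6339.

Step 4 — take square root: d = √(0.6339) ≈ 0.7962.

d(x, mu) = √(0.6339) ≈ 0.7962


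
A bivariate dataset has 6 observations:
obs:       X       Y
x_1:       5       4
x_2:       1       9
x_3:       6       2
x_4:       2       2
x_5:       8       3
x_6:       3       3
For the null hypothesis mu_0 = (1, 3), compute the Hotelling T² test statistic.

Step 1 — sample mean vector:
  mean(X) = (5 + 1 + 6 + 2 + 8 + 3) / 6 = 25/6 = 4.1667
  mean(Y) = (4 + 9 + 2 + 2 + 3 + 3) / 6 = 23/6 = 3.8333
  x̄ = (4.1667, 3.8333),  deviation x̄ - mu_0 = (4.1667, 3.8333) - (1, 3) = (3.1667, 0.8333).

Step 2 — sample covariance matrix, S[i,j] = (1/(n-1)) · Σ_k (x_{k,i} - mean_i) · (x_{k,j} - mean_j), divisor n-1 = 5:
  S[X,X] = ((0.8333)·(0.8333) + (-3.1667)·(-3.1667) + (1.8333)·(1.8333) + (-2.1667)·(-2.1667) + (3.8333)·(3.8333) + (-1.1667)·(-1.1667)) / 5 = 34.8333/5 = 6.9667
  S[X,Y] = ((0.8333)·(0.1667) + (-3.1667)·(5.1667) + (1.8333)·(-1.8333) + (-2.1667)·(-1.8333) + (3.8333)·(-0.8333) + (-1.1667)·(-0.8333)) / 5 = -17.8333/5 = -3.5667
  S[Y,Y] = ((0.1667)·(0.1667) + (5.1667)·(5.1667) + (-1.8333)·(-1.8333) + (-1.8333)·(-1.8333) + (-0.8333)·(-0.8333) + (-0.8333)·(-0.8333)) / 5 = 34.8333/5 = 6.9667
  S = [[6.9667, -3.5667],
 [-3.5667, 6.9667]].

Step 3 — invert S. det(S) = 6.9667·6.9667 - (-3.5667)² = 35.8133.
  S^{-1} = (1/det) · [[d, -b], [-b, a]] = [[0.1945, 0.0996],
 [0.0996, 0.1945]].

Step 4 — quadratic form (x̄ - mu_0)^T · S^{-1} · (x̄ - mu_0):
  S^{-1} · (x̄ - mu_0) = (0.699, 0.4775),
  (x̄ - mu_0)^T · [...] = (3.1667)·(0.699) + (0.8333)·(0.4775) = 2.6114.

Step 5 — scale by n: T² = 6 · 2.6114 = 15.6683.

T² ≈ 15.6683


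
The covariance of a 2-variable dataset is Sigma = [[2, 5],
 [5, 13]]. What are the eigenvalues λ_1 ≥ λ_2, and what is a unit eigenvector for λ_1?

Step 1 — characteristic polynomial of 2×2 Sigma:
  det(Sigma - λI) = λ² - trace · λ + det = 0.
  trace = 2 + 13 = 15, det = 2·13 - (5)² = 1.
Step 2 — discriminant:
  Δ = trace² - 4·det = 225 - 4 = 221.
Step 3 — eigenvalues:
  λ = (trace ± √Δ)/2 = (15 ± 14.8661)/2,
  λ_1 = 14.933,  λ_2 = 0.067.

Step 4 — unit eigenvector for λ_1: solve (Sigma - λ_1 I)v = 0. First row:
  (2 - 14.933)·v_x + (5)·v_y = 0, i.e. (-12.933)·v_x + (5)·v_y = 0,
  so v ∝ (b, λ_1 - a) = (5, 12.933) = u.
  ||u|| = √((5)² + (12.933)²) = √(192.2634) ≈ 13.8659,
  v_1 = u/||u|| ≈ (0.3606, 0.9327) (||v_1|| = 1).

λ_1 = 14.933,  λ_2 = 0.067;  v_1 ≈ (0.3606, 0.9327)


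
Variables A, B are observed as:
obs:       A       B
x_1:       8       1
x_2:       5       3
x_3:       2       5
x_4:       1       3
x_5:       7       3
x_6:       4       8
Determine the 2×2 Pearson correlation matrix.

Step 1 — column means:
  mean(A) = (8 + 5 + 2 + 1 + 7 + 4) / 6 = 27/6 = 4.5
  mean(B) = (1 + 3 + 5 + 3 + 3 + 8) / 6 = 23/6 = 3.8333

Step 2 — sample variances and covariances s[i,j] = (1/(n-1)) · Σ_k (x_{k,i} - mean_i) · (x_{k,j} - mean_j), with n-1 = 5:
  s[A,A] = ((3.5)·(3.5) + (0.5)·(0.5) + (-2.5)·(-2.5) + (-3.5)·(-3.5) + (2.5)·(2.5) + (-0.5)·(-0.5)) / 5 = 37.5/5 = 7.5
  s[A,B] = ((3.5)·(-2.8333) + (0.5)·(-0.8333) + (-2.5)·(1.1667) + (-3.5)·(-0.8333) + (2.5)·(-0.8333) + (-0.5)·(4.1667)) / 5 = -14.5/5 = -2.9
  s[B,B] = ((-2.8333)·(-2.8333) + (-0.8333)·(-0.8333) + (1.1667)·(1.1667) + (-0.8333)·(-0.8333) + (-0.8333)·(-0.8333) + (4.1667)·(4.1667)) / 5 = 28.8333/5 = 5.7667
  Sample standard deviations s_i = √(s[i,i]):
  s(A) = √(7.5) = 2.7386
  s(B) = √(5.7667) = 2.4014

Step 3 — r_{ij} = s_{ij} / (s_i · s_j):
  r[A,A] = 1 (diagonal).
  r[A,B] = -2.9 / (2.7386 · 2.4014) = -2.9 / 6.5765 = -0.441
  r[B,B] = 1 (diagonal).

R is symmetric with unit diagonal. Assembling:

R = [[1, -0.441],
 [-0.441, 1]]


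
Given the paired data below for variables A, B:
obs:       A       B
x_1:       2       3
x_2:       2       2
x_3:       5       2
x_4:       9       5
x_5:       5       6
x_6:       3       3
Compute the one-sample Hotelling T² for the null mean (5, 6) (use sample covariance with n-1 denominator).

Step 1 — sample mean vector:
  mean(A) = (2 + 2 + 5 + 9 + 5 + 3) / 6 = 26/6 = 4.3333
  mean(B) = (3 + 2 + 2 + 5 + 6 + 3) / 6 = 21/6 = 3.5
  x̄ = (4.3333, 3.5),  deviation x̄ - mu_0 = (4.3333, 3.5) - (5, 6) = (-0.6667, -2.5).

Step 2 — sample covariance matrix, S[i,j] = (1/(n-1)) · Σ_k (x_{k,i} - mean_i) · (x_{k,j} - mean_j), divisor n-1 = 5:
  S[A,A] = ((-2.3333)·(-2.3333) + (-2.3333)·(-2.3333) + (0.6667)·(0.6667) + (4.6667)·(4.6667) + (0.6667)·(0.6667) + (-1.3333)·(-1.3333)) / 5 = 35.3333/5 = 7.0667
  S[A,B] = ((-2.3333)·(-0.5) + (-2.3333)·(-1.5) + (0.6667)·(-1.5) + (4.6667)·(1.5) + (0.6667)·(2.5) + (-1.3333)·(-0.5)) / 5 = 13/5 = 2.6
  S[B,B] = ((-0.5)·(-0.5) + (-1.5)·(-1.5) + (-1.5)·(-1.5) + (1.5)·(1.5) + (2.5)·(2.5) + (-0.5)·(-0.5)) / 5 = 13.5/5 = 2.7
  S = [[7.0667, 2.6],
 [2.6, 2.7]].

Step 3 — invert S. det(S) = 7.0667·2.7 - (2.6)² = 12.32.
  S^{-1} = (1/det) · [[d, -b], [-b, a]] = [[0.2192, -0.211],
 [-0.211, 0.5736]].

Step 4 — quadratic form (x̄ - mu_0)^T · S^{-1} · (x̄ - mu_0):
  S^{-1} · (x̄ - mu_0) = (0.3815, -1.2933),
  (x̄ - mu_0)^T · [...] = (-0.6667)·(0.3815) + (-2.5)·(-1.2933) = 2.9789.

Step 5 — scale by n: T² = 6 · 2.9789 = 17.8734.

T² ≈ 17.8734


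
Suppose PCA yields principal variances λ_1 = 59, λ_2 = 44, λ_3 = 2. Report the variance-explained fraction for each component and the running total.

Step 1 — total variance = trace(Sigma) = Σ λ_i = 59 + 44 + 2 = 105.

Step 2 — fraction explained by component i = λ_i / Σ λ:
  PC1: 59/105 = 0.5619
  PC2: 44/105 = 0.419
  PC3: 2/105 = 0.019

Step 3 — cumulative fraction after k components = (λ_1 + ... + λ_k) / Σ λ:
  k = 1: 59/105 = 0.5619
  k = 2: (59 + 44)/105 = 103/105 = 0.981
  k = 3: (59 + 44 + 2)/105 = 105/105 = 1

Summary (fraction, with percent):

explained: PC1 0.5619 (56.19%), PC2 0.419 (41.9%), PC3 0.019 (1.9%);  cumulative: 0.5619, 0.981, 1


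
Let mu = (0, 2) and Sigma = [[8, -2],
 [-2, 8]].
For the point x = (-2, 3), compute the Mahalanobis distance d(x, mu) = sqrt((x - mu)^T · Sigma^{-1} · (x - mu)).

Step 1 — centre the observation: (x - mu) = (-2, 1).

Step 2 — invert Sigma. det(Sigma) = 8·8 - (-2)² = 60.
  Sigma^{-1} = (1/det) · [[d, -b], [-b, a]] = [[0.1333, 0.0333],
 [0.0333, 0.1333]].

Step 3 — form the quadratic (x - mu)^T · Sigma^{-1} · (x - mu):
  Sigma^{-1} · (x - mu) = (-0.2333, 0.0667).
  (x - mu)^T · [Sigma^{-1} · (x - mu)] = (-2)·(-0.2333) + (1)·(0.0667) = 0.5333.

Step 4 — take square root: d = √(0.5333) ≈ 0.7303.

d(x, mu) = √(0.5333) ≈ 0.7303


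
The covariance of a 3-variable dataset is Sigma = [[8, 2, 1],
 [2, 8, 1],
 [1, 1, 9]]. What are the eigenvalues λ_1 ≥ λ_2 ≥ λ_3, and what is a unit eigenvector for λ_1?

Step 1 — characteristic polynomial p(λ) = det(λI - Sigma) = λ³ - tr·λ² + c_1·λ - det, where tr = trace, c_1 = sum of the principal 2×2 minors, det = det(Sigma):
  tr = 8 + 8 + 9 = 25,
  c_1 = (8·8 - (2)²) + (8·9 - (1)²) + (8·9 - (1)²) = 60 + 71 + 71 = 202,
  det = 8·(8·9 - (1)²) - (2)·((2)·9 - (1)·(1)) + (1)·((2)·(1) - 8·(1)) = 8·(71) - (2)·(17) + (1)·(-6) = 528.
  So p(λ) = λ³ - 25λ² + 202λ - 528.
Step 2 — look for an integer root (rational root theorem: any rational root is an integer divisor of 528). Testing λ = 6:
  p(6) = 216 - 900 + 1212 - 528 = 0  ✓
  Dividing out (λ - 6): p(λ) = (λ - 6)(λ² - 19λ + 88).
Step 3 — remaining eigenvalues from the quadratic λ² - 19λ + 88 = 0:
  Δ = 19² - 4·88 = 361 - 352 = 9,  λ = (19 ± √9)/2 = (19 ± 3)/2 = 11 or 8.
  Sorted: λ_1 = 11,  λ_2 = 8,  λ_3 = 6  (check: sum = 25 = tr ✓).

Step 4 — unit eigenvector for λ_1 = 11: v spans the null space of (Sigma - λ_1 I), whose rows are
  r_1 = (-3, 2, 1),  r_2 = (2, -3, 1),  r_3 = (1, 1, -2).
  v is orthogonal to every row, so take v ∝ r_1 × r_2 = ((2)·(1) - (1)·(-3), (1)·(2) - (-3)·(1), (-3)·(-3) - (2)·(2)) = (5, 5, 5).
  Rescale (divide by 5): u = (1, 1, 1).
  ||u|| = √((1)² + (1)² + (1)²) = √(3) ≈ 1.7321,  v_1 = u/||u|| ≈ (0.5774, 0.5774, 0.5774) (||v_1|| = 1).

λ_1 = 11,  λ_2 = 8,  λ_3 = 6;  v_1 ≈ (0.5774, 0.5774, 0.5774)


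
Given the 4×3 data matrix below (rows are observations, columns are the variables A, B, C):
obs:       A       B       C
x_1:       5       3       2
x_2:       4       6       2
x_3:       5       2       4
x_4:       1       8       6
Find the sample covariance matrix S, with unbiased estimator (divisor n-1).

Step 1 — column means:
  mean(A) = (5 + 4 + 5 + 1) / 4 = 15/4 = 3.75
  mean(B) = (3 + 6 + 2 + 8) / 4 = 19/4 = 4.75
  mean(C) = (2 + 2 + 4 + 6) / 4 = 14/4 = 3.5

Step 2 — sample covariance S[i,j] = (1/(n-1)) · Σ_k (x_{k,i} - mean_i) · (x_{k,j} - mean_j), with n-1 = 3.
  S[A,A] = ((1.25)·(1.25) + (0.25)·(0.25) + (1.25)·(1.25) + (-2.75)·(-2.75)) / 3 = 10.75/3 = 3.5833
  S[A,B] = ((1.25)·(-1.75) + (0.25)·(1.25) + (1.25)·(-2.75) + (-2.75)·(3.25)) / 3 = -14.25/3 = -4.75
  S[A,C] = ((1.25)·(-1.5) + (0.25)·(-1.5) + (1.25)·(0.5) + (-2.75)·(2.5)) / 3 = -8.5/3 = -2.8333
  S[B,B] = ((-1.75)·(-1.75) + (1.25)·(1.25) + (-2.75)·(-2.75) + (3.25)·(3.25)) / 3 = 22.75/3 = 7.5833
  S[B,C] = ((-1.75)·(-1.5) + (1.25)·(-1.5) + (-2.75)·(0.5) + (3.25)·(2.5)) / 3 = 7.5/3 = 2.5
  S[C,C] = ((-1.5)·(-1.5) + (-1.5)·(-1.5) + (0.5)·(0.5) + (2.5)·(2.5)) / 3 = 11/3 = 3.6667

S is symmetric (S[j,i] = S[i,j]). Assembling:

S = [[3.5833, -4.75, -2.8333],
 [-4.75, 7.5833, 2.5],
 [-2.8333, 2.5, 3.6667]]


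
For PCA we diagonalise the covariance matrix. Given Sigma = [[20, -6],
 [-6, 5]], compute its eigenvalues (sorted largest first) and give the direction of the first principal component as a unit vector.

Step 1 — characteristic polynomial of 2×2 Sigma:
  det(Sigma - λI) = λ² - trace · λ + det = 0.
  trace = 20 + 5 = 25, det = 20·5 - (-6)² = 64.
Step 2 — discriminant:
  Δ = trace² - 4·det = 625 - 256 = 369.
Step 3 — eigenvalues:
  λ = (trace ± √Δ)/2 = (25 ± 19.2094)/2,
  λ_1 = 22.1047,  λ_2 = 2.8953.

Step 4 — unit eigenvector for λ_1: solve (Sigma - λ_1 I)v = 0. First row:
  (20 - 22.1047)·v_x + (-6)·v_y = 0, i.e. (-2.1047)·v_x + (-6)·v_y = 0,
  so v ∝ (b, λ_1 - a) = (-6, 2.1047); multiply by -1 so the first entry is positive: u = (6, -2.1047).
  ||u|| = √((6)² + (-2.1047)²) = √(40.4297) ≈ 6.3584,
  v_1 = u/||u|| ≈ (0.9436, -0.331) (||v_1|| = 1).

λ_1 = 22.1047,  λ_2 = 2.8953;  v_1 ≈ (0.9436, -0.331)


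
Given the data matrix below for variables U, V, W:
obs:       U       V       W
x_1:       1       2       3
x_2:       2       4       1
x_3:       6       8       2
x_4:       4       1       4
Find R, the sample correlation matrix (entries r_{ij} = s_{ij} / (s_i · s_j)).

Step 1 — column means:
  mean(U) = (1 + 2 + 6 + 4) / 4 = 13/4 = 3.25
  mean(V) = (2 + 4 + 8 + 1) / 4 = 15/4 = 3.75
  mean(W) = (3 + 1 + 2 + 4) / 4 = 10/4 = 2.5

Step 2 — sample variances and covariances s[i,j] = (1/(n-1)) · Σ_k (x_{k,i} - mean_i) · (x_{k,j} - mean_j), with n-1 = 3:
  s[U,U] = ((-2.25)·(-2.25) + (-1.25)·(-1.25) + (2.75)·(2.75) + (0.75)·(0.75)) / 3 = 14.75/3 = 4.9167
  s[U,V] = ((-2.25)·(-1.75) + (-1.25)·(0.25) + (2.75)·(4.25) + (0.75)·(-2.75)) / 3 = 13.25/3 = 4.4167
  s[U,W] = ((-2.25)·(0.5) + (-1.25)·(-1.5) + (2.75)·(-0.5) + (0.75)·(1.5)) / 3 = 0.5/3 = 0.1667
  s[V,V] = ((-1.75)·(-1.75) + (0.25)·(0.25) + (4.25)·(4.25) + (-2.75)·(-2.75)) / 3 = 28.75/3 = 9.5833
  s[V,W] = ((-1.75)·(0.5) + (0.25)·(-1.5) + (4.25)·(-0.5) + (-2.75)·(1.5)) / 3 = -7.5/3 = -2.5
  s[W,W] = ((0.5)·(0.5) + (-1.5)·(-1.5) + (-0.5)·(-0.5) + (1.5)·(1.5)) / 3 = 5/3 = 1.6667
  Sample standard deviations s_i = √(s[i,i]):
  s(U) = √(4.9167) = 2.2174
  s(V) = √(9.5833) = 3.0957
  s(W) = √(1.6667) = 1.291

Step 3 — r_{ij} = s_{ij} / (s_i · s_j):
  r[U,U] = 1 (diagonal).
  r[U,V] = 4.4167 / (2.2174 · 3.0957) = 4.4167 / 6.8643 = 0.6434
  r[U,W] = 0.1667 / (2.2174 · 1.291) = 0.1667 / 2.8626 = 0.0582
  r[V,V] = 1 (diagonal).
  r[V,W] = -2.5 / (3.0957 · 1.291) = -2.5 / 3.9965 = -0.6255
  r[W,W] = 1 (diagonal).

R is symmetric with unit diagonal. Assembling:

R = [[1, 0.6434, 0.0582],
 [0.6434, 1, -0.6255],
 [0.0582, -0.6255, 1]]


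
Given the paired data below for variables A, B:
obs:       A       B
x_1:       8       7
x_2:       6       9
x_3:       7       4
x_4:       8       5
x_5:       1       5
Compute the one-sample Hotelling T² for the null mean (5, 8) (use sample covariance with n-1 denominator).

Step 1 — sample mean vector:
  mean(A) = (8 + 6 + 7 + 8 + 1) / 5 = 30/5 = 6
  mean(B) = (7 + 9 + 4 + 5 + 5) / 5 = 30/5 = 6
  x̄ = (6, 6),  deviation x̄ - mu_0 = (6, 6) - (5, 8) = (1, -2).

Step 2 — sample covariance matrix, S[i,j] = (1/(n-1)) · Σ_k (x_{k,i} - mean_i) · (x_{k,j} - mean_j), divisor n-1 = 4:
  S[A,A] = ((2)·(2) + (0)·(0) + (1)·(1) + (2)·(2) + (-5)·(-5)) / 4 = 34/4 = 8.5
  S[A,B] = ((2)·(1) + (0)·(3) + (1)·(-2) + (2)·(-1) + (-5)·(-1)) / 4 = 3/4 = 0.75
  S[B,B] = ((1)·(1) + (3)·(3) + (-2)·(-2) + (-1)·(-1) + (-1)·(-1)) / 4 = 16/4 = 4
  S = [[8.5, 0.75],
 [0.75, 4]].

Step 3 — invert S. det(S) = 8.5·4 - (0.75)² = 33.4375.
  S^{-1} = (1/det) · [[d, -b], [-b, a]] = [[0.1196, -0.0224],
 [-0.0224, 0.2542]].

Step 4 — quadratic form (x̄ - mu_0)^T · S^{-1} · (x̄ - mu_0):
  S^{-1} · (x̄ - mu_0) = (0.1645, -0.5308),
  (x̄ - mu_0)^T · [...] = (1)·(0.1645) + (-2)·(-0.5308) = 1.2262.

Step 5 — scale by n: T² = 5 · 1.2262 = 6.1308.

T² ≈ 6.1308


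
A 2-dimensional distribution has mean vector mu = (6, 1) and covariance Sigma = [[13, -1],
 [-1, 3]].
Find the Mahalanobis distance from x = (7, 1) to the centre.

Step 1 — centre the observation: (x - mu) = (1, 0).

Step 2 — invert Sigma. det(Sigma) = 13·3 - (-1)² = 38.
  Sigma^{-1} = (1/det) · [[d, -b], [-b, a]] = [[0.0789, 0.0263],
 [0.0263, 0.3421]].

Step 3 — form the quadratic (x - mu)^T · Sigma^{-1} · (x - mu):
  Sigma^{-1} · (x - mu) = (0.0789, 0.0263).
  (x - mu)^T · [Sigma^{-1} · (x - mu)] = (1)·(0.0789) + (0)·(0.0263) = 0.0789.

Step 4 — take square root: d = √(0.0789) ≈ 0.281.

d(x, mu) = √(0.0789) ≈ 0.281


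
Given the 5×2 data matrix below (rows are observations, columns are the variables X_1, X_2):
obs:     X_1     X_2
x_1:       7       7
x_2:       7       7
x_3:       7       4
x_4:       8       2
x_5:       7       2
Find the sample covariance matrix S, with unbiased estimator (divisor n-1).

Step 1 — column means:
  mean(X_1) = (7 + 7 + 7 + 8 + 7) / 5 = 36/5 = 7.2
  mean(X_2) = (7 + 7 + 4 + 2 + 2) / 5 = 22/5 = 4.4

Step 2 — sample covariance S[i,j] = (1/(n-1)) · Σ_k (x_{k,i} - mean_i) · (x_{k,j} - mean_j), with n-1 = 4.
  S[X_1,X_1] = ((-0.2)·(-0.2) + (-0.2)·(-0.2) + (-0.2)·(-0.2) + (0.8)·(0.8) + (-0.2)·(-0.2)) / 4 = 0.8/4 = 0.2
  S[X_1,X_2] = ((-0.2)·(2.6) + (-0.2)·(2.6) + (-0.2)·(-0.4) + (0.8)·(-2.4) + (-0.2)·(-2.4)) / 4 = -2.4/4 = -0.6
  S[X_2,X_2] = ((2.6)·(2.6) + (2.6)·(2.6) + (-0.4)·(-0.4) + (-2.4)·(-2.4) + (-2.4)·(-2.4)) / 4 = 25.2/4 = 6.3

S is symmetric (S[j,i] = S[i,j]). Assembling:

S = [[0.2, -0.6],
 [-0.6, 6.3]]


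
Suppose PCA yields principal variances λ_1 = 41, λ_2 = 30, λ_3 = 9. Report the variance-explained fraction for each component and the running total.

Step 1 — total variance = trace(Sigma) = Σ λ_i = 41 + 30 + 9 = 80.

Step 2 — fraction explained by component i = λ_i / Σ λ:
  PC1: 41/80 = 0.5125
  PC2: 30/80 = 0.375
  PC3: 9/80 = 0.1125

Step 3 — cumulative fraction after k components = (λ_1 + ... + λ_k) / Σ λ:
  k = 1: 41/80 = 0.5125
  k = 2: (41 + 30)/80 = 71/80 = 0.8875
  k = 3: (41 + 30 + 9)/80 = 80/80 = 1

Summary (fraction, with percent):

explained: PC1 0.5125 (51.25%), PC2 0.375 (37.5%), PC3 0.1125 (11.25%);  cumulative: 0.5125, 0.8875, 1


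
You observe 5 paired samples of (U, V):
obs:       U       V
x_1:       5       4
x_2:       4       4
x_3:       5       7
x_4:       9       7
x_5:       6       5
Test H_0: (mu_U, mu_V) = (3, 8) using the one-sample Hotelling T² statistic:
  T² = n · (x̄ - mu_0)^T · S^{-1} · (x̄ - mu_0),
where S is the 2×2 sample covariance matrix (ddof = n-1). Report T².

Step 1 — sample mean vector:
  mean(U) = (5 + 4 + 5 + 9 + 6) / 5 = 29/5 = 5.8
  mean(V) = (4 + 4 + 7 + 7 + 5) / 5 = 27/5 = 5.4
  x̄ = (5.8, 5.4),  deviation x̄ - mu_0 = (5.8, 5.4) - (3, 8) = (2.8, -2.6).

Step 2 — sample covariance matrix, S[i,j] = (1/(n-1)) · Σ_k (x_{k,i} - mean_i) · (x_{k,j} - mean_j), divisor n-1 = 4:
  S[U,U] = ((-0.8)·(-0.8) + (-1.8)·(-1.8) + (-0.8)·(-0.8) + (3.2)·(3.2) + (0.2)·(0.2)) / 4 = 14.8/4 = 3.7
  S[U,V] = ((-0.8)·(-1.4) + (-1.8)·(-1.4) + (-0.8)·(1.6) + (3.2)·(1.6) + (0.2)·(-0.4)) / 4 = 7.4/4 = 1.85
  S[V,V] = ((-1.4)·(-1.4) + (-1.4)·(-1.4) + (1.6)·(1.6) + (1.6)·(1.6) + (-0.4)·(-0.4)) / 4 = 9.2/4 = 2.3
  S = [[3.7, 1.85],
 [1.85, 2.3]].

Step 3 — invert S. det(S) = 3.7·2.3 - (1.85)² = 5.0875.
  S^{-1} = (1/det) · [[d, -b], [-b, a]] = [[0.4521, -0.3636],
 [-0.3636, 0.7273]].

Step 4 — quadratic form (x̄ - mu_0)^T · S^{-1} · (x̄ - mu_0):
  S^{-1} · (x̄ - mu_0) = (2.2113, -2.9091),
  (x̄ - mu_0)^T · [...] = (2.8)·(2.2113) + (-2.6)·(-2.9091) = 13.7553.

Step 5 — scale by n: T² = 5 · 13.7553 = 68.7764.

T² ≈ 68.7764


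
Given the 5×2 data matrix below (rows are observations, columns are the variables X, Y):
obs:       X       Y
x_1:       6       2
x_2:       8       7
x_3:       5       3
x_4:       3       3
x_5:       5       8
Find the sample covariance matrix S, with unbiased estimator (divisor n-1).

Step 1 — column means:
  mean(X) = (6 + 8 + 5 + 3 + 5) / 5 = 27/5 = 5.4
  mean(Y) = (2 + 7 + 3 + 3 + 8) / 5 = 23/5 = 4.6

Step 2 — sample covariance S[i,j] = (1/(n-1)) · Σ_k (x_{k,i} - mean_i) · (x_{k,j} - mean_j), with n-1 = 4.
  S[X,X] = ((0.6)·(0.6) + (2.6)·(2.6) + (-0.4)·(-0.4) + (-2.4)·(-2.4) + (-0.4)·(-0.4)) / 4 = 13.2/4 = 3.3
  S[X,Y] = ((0.6)·(-2.6) + (2.6)·(2.4) + (-0.4)·(-1.6) + (-2.4)·(-1.6) + (-0.4)·(3.4)) / 4 = 7.8/4 = 1.95
  S[Y,Y] = ((-2.6)·(-2.6) + (2.4)·(2.4) + (-1.6)·(-1.6) + (-1.6)·(-1.6) + (3.4)·(3.4)) / 4 = 29.2/4 = 7.3

S is symmetric (S[j,i] = S[i,j]). Assembling:

S = [[3.3, 1.95],
 [1.95, 7.3]]


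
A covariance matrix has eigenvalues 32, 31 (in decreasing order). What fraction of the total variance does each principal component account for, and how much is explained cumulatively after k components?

Step 1 — total variance = trace(Sigma) = Σ λ_i = 32 + 31 = 63.

Step 2 — fraction explained by component i = λ_i / Σ λ:
  PC1: 32/63 = 0.5079
  PC2: 31/63 = 0.4921

Step 3 — cumulative fraction after k components = (λ_1 + ... + λ_k) / Σ λ:
  k = 1: 32/63 = 0.5079
  k = 2: (32 + 31)/63 = 63/63 = 1

Summary (fraction, with percent):

explained: PC1 0.5079 (50.79%), PC2 0.4921 (49.21%);  cumulative: 0.5079, 1


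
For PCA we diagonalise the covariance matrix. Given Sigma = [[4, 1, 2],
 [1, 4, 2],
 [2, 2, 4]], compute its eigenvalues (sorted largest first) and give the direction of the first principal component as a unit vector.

Step 1 — characteristic polynomial p(λ) = det(λI - Sigma) = λ³ - tr·λ² + c_1·λ - det, where tr = trace, c_1 = sum of the principal 2×2 minors, det = det(Sigma):
  tr = 4 + 4 + 4 = 12,
  c_1 = (4·4 - (1)²) + (4·4 - (2)²) + (4·4 - (2)²) = 15 + 12 + 12 = 39,
  det = 4·(4·4 - (2)²) - (1)·((1)·4 - (2)·(2)) + (2)·((1)·(2) - 4·(2)) = 4·(12) - (1)·(0) + (2)·(-6) = 36.
  So p(λ) = λ³ - 12λ² + 39λ - 36.
Step 2 — look for an integer root (rational root theorem: any rational root is an integer divisor of 36). Testing λ = 3:
  p(3) = 27 - 108 + 117 - 36 = 0  ✓
  Dividing out (λ - 3): p(λ) = (λ - 3)(λ² - 9λ + 12).
Step 3 — remaining eigenvalues from the quadratic λ² - 9λ + 12 = 0:
  Δ = 9² - 4·12 = 81 - 48 = 33,  λ = (9 ± √33)/2 = (9 ± 5.7446)/2 ≈ 7.3723 or 1.6277.
  Sorted: λ_1 = 7.3723,  λ_2 = 3,  λ_3 = 1.6277  (check: sum = 12 = tr ✓).

Step 4 — unit eigenvector for λ_1 ≈ 7.3723: v spans the null space of (Sigma - λ_1 I), whose rows are
  r_1 = (-3.3723, 1, 2),  r_2 = (1, -3.3723, 2),  r_3 = (2, 2, -3.3723).
  v is orthogonal to every row, so take v ∝ r_1 × r_2 = ((1)·(2) - (2)·(-3.3723), (2)·(1) - (-3.3723)·(2), (-3.3723)·(-3.3723) - (1)·(1)) ≈ (8.7446, 8.7446, 10.3723).
  Let u = (8.7446, 8.7446, 10.3723).
  ||u|| = √((8.7446)² + (8.7446)² + (10.3723)²) = √(260.519) ≈ 16.1406,  v_1 = u/||u|| ≈ (0.5418, 0.5418, 0.6426) (||v_1|| = 1).

λ_1 = 7.3723,  λ_2 = 3,  λ_3 = 1.6277;  v_1 ≈ (0.5418, 0.5418, 0.6426)


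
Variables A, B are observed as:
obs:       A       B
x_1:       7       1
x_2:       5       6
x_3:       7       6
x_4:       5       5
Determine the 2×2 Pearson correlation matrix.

Step 1 — column means:
  mean(A) = (7 + 5 + 7 + 5) / 4 = 24/4 = 6
  mean(B) = (1 + 6 + 6 + 5) / 4 = 18/4 = 4.5

Step 2 — sample variances and covariances s[i,j] = (1/(n-1)) · Σ_k (x_{k,i} - mean_i) · (x_{k,j} - mean_j), with n-1 = 3:
  s[A,A] = ((1)·(1) + (-1)·(-1) + (1)·(1) + (-1)·(-1)) / 3 = 4/3 = 1.3333
  s[A,B] = ((1)·(-3.5) + (-1)·(1.5) + (1)·(1.5) + (-1)·(0.5)) / 3 = -4/3 = -1.3333
  s[B,B] = ((-3.5)·(-3.5) + (1.5)·(1.5) + (1.5)·(1.5) + (0.5)·(0.5)) / 3 = 17/3 = 5.6667
  Sample standard deviations s_i = √(s[i,i]):
  s(A) = √(1.3333) = 1.1547
  s(B) = √(5.6667) = 2.3805

Step 3 — r_{ij} = s_{ij} / (s_i · s_j):
  r[A,A] = 1 (diagonal).
  r[A,B] = -1.3333 / (1.1547 · 2.3805) = -1.3333 / 2.7487 = -0.4851
  r[B,B] = 1 (diagonal).

R is symmetric with unit diagonal. Assembling:

R = [[1, -0.4851],
 [-0.4851, 1]]


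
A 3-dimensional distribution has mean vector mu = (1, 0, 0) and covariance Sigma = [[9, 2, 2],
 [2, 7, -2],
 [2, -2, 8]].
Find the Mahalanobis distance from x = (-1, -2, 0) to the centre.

Step 1 — centre the observation: (x - mu) = (-2, -2, 0).

Step 2 — invert Sigma (cofactor / det for 3×3, or solve directly):
  Sigma^{-1} = [[0.1327, -0.051, -0.0459],
 [-0.051, 0.1735, 0.0561],
 [-0.0459, 0.0561, 0.1505]].

Step 3 — form the quadratic (x - mu)^T · Sigma^{-1} · (x - mu):
  Sigma^{-1} · (x - mu) = (-0.1633, -0.2449, -0.0204).
  (x - mu)^T · [Sigma^{-1} · (x - mu)] = (-2)·(-0.1633) + (-2)·(-0.2449) + (0)·(-0.0204) = 0.8163.

Step 4 — take square root: d = √(0.8163) ≈ 0.9035.

d(x, mu) = √(0.8163) ≈ 0.9035


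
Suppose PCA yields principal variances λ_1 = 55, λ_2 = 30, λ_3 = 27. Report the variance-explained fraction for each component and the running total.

Step 1 — total variance = trace(Sigma) = Σ λ_i = 55 + 30 + 27 = 112.

Step 2 — fraction explained by component i = λ_i / Σ λ:
  PC1: 55/112 = 0.4911
  PC2: 30/112 = 0.2679
  PC3: 27/112 = 0.2411

Step 3 — cumulative fraction after k components = (λ_1 + ... + λ_k) / Σ λ:
  k = 1: 55/112 = 0.4911
  k = 2: (55 + 30)/112 = 85/112 = 0.7589
  k = 3: (55 + 30 + 27)/112 = 112/112 = 1

Summary (fraction, with percent):

explained: PC1 0.4911 (49.11%), PC2 0.2679 (26.79%), PC3 0.2411 (24.11%);  cumulative: 0.4911, 0.7589, 1


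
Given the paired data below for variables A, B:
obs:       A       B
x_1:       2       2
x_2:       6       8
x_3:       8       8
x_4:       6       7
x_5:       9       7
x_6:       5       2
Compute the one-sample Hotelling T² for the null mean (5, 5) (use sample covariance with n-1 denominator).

Step 1 — sample mean vector:
  mean(A) = (2 + 6 + 8 + 6 + 9 + 5) / 6 = 36/6 = 6
  mean(B) = (2 + 8 + 8 + 7 + 7 + 2) / 6 = 34/6 = 5.6667
  x̄ = (6, 5.6667),  deviation x̄ - mu_0 = (6, 5.6667) - (5, 5) = (1, 0.6667).

Step 2 — sample covariance matrix, S[i,j] = (1/(n-1)) · Σ_k (x_{k,i} - mean_i) · (x_{k,j} - mean_j), divisor n-1 = 5:
  S[A,A] = ((-4)·(-4) + (0)·(0) + (2)·(2) + (0)·(0) + (3)·(3) + (-1)·(-1)) / 5 = 30/5 = 6
  S[A,B] = ((-4)·(-3.6667) + (0)·(2.3333) + (2)·(2.3333) + (0)·(1.3333) + (3)·(1.3333) + (-1)·(-3.6667)) / 5 = 27/5 = 5.4
  S[B,B] = ((-3.6667)·(-3.6667) + (2.3333)·(2.3333) + (2.3333)·(2.3333) + (1.3333)·(1.3333) + (1.3333)·(1.3333) + (-3.6667)·(-3.6667)) / 5 = 41.3333/5 = 8.2667
  S = [[6, 5.4],
 [5.4, 8.2667]].

Step 3 — invert S. det(S) = 6·8.2667 - (5.4)² = 20.44.
  S^{-1} = (1/det) · [[d, -b], [-b, a]] = [[0.4044, -0.2642],
 [-0.2642, 0.2935]].

Step 4 — quadratic form (x̄ - mu_0)^T · S^{-1} · (x̄ - mu_0):
  S^{-1} · (x̄ - mu_0) = (0.2283, -0.0685),
  (x̄ - mu_0)^T · [...] = (1)·(0.2283) + (0.6667)·(-0.0685) = 0.1826.

Step 5 — scale by n: T² = 6 · 0.1826 = 1.0959.

T² ≈ 1.0959


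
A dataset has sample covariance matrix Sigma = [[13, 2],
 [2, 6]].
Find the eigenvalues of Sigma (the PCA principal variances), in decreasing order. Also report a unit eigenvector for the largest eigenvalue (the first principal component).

Step 1 — characteristic polynomial of 2×2 Sigma:
  det(Sigma - λI) = λ² - trace · λ + det = 0.
  trace = 13 + 6 = 19, det = 13·6 - (2)² = 74.
Step 2 — discriminant:
  Δ = trace² - 4·det = 361 - 296 = 65.
Step 3 — eigenvalues:
  λ = (trace ± √Δ)/2 = (19 ± 8.0623)/2,
  λ_1 = 13.5311,  λ_2 = 5.4689.

Step 4 — unit eigenvector for λ_1: solve (Sigma - λ_1 I)v = 0. First row:
  (13 - 13.5311)·v_x + (2)·v_y = 0, i.e. (-0.5311)·v_x + (2)·v_y = 0,
  so v ∝ (b, λ_1 - a) = (2, 0.5311) = u.
  ||u|| = √((2)² + (0.5311)²) = √(4.2821) ≈ 2.0693,
  v_1 = u/||u|| ≈ (0.9665, 0.2567) (||v_1|| = 1).

λ_1 = 13.5311,  λ_2 = 5.4689;  v_1 ≈ (0.9665, 0.2567)


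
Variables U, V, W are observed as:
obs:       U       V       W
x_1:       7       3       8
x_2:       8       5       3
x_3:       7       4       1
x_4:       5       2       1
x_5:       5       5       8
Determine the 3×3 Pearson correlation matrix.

Step 1 — column means:
  mean(U) = (7 + 8 + 7 + 5 + 5) / 5 = 32/5 = 6.4
  mean(V) = (3 + 5 + 4 + 2 + 5) / 5 = 19/5 = 3.8
  mean(W) = (8 + 3 + 1 + 1 + 8) / 5 = 21/5 = 4.2

Step 2 — sample variances and covariances s[i,j] = (1/(n-1)) · Σ_k (x_{k,i} - mean_i) · (x_{k,j} - mean_j), with n-1 = 4:
  s[U,U] = ((0.6)·(0.6) + (1.6)·(1.6) + (0.6)·(0.6) + (-1.4)·(-1.4) + (-1.4)·(-1.4)) / 4 = 7.2/4 = 1.8
  s[U,V] = ((0.6)·(-0.8) + (1.6)·(1.2) + (0.6)·(0.2) + (-1.4)·(-1.8) + (-1.4)·(1.2)) / 4 = 2.4/4 = 0.6
  s[U,W] = ((0.6)·(3.8) + (1.6)·(-1.2) + (0.6)·(-3.2) + (-1.4)·(-3.2) + (-1.4)·(3.8)) / 4 = -2.4/4 = -0.6
  s[V,V] = ((-0.8)·(-0.8) + (1.2)·(1.2) + (0.2)·(0.2) + (-1.8)·(-1.8) + (1.2)·(1.2)) / 4 = 6.8/4 = 1.7
  s[V,W] = ((-0.8)·(3.8) + (1.2)·(-1.2) + (0.2)·(-3.2) + (-1.8)·(-3.2) + (1.2)·(3.8)) / 4 = 5.2/4 = 1.3
  s[W,W] = ((3.8)·(3.8) + (-1.2)·(-1.2) + (-3.2)·(-3.2) + (-3.2)·(-3.2) + (3.8)·(3.8)) / 4 = 50.8/4 = 12.7
  Sample standard deviations s_i = √(s[i,i]):
  s(U) = √(1.8) = 1.3416
  s(V) = √(1.7) = 1.3038
  s(W) = √(12.7) = 3.5637

Step 3 — r_{ij} = s_{ij} / (s_i · s_j):
  r[U,U] = 1 (diagonal).
  r[U,V] = 0.6 / (1.3416 · 1.3038) = 0.6 / 1.7493 = 0.343
  r[U,W] = -0.6 / (1.3416 · 3.5637) = -0.6 / 4.7812 = -0.1255
  r[V,V] = 1 (diagonal).
  r[V,W] = 1.3 / (1.3038 · 3.5637) = 1.3 / 4.6465 = 0.2798
  r[W,W] = 1 (diagonal).

R is symmetric with unit diagonal. Assembling:

R = [[1, 0.343, -0.1255],
 [0.343, 1, 0.2798],
 [-0.1255, 0.2798, 1]]


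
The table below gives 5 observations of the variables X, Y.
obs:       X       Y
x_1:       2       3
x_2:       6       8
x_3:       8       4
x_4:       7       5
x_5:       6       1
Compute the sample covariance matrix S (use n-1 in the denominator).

Step 1 — column means:
  mean(X) = (2 + 6 + 8 + 7 + 6) / 5 = 29/5 = 5.8
  mean(Y) = (3 + 8 + 4 + 5 + 1) / 5 = 21/5 = 4.2

Step 2 — sample covariance S[i,j] = (1/(n-1)) · Σ_k (x_{k,i} - mean_i) · (x_{k,j} - mean_j), with n-1 = 4.
  S[X,X] = ((-3.8)·(-3.8) + (0.2)·(0.2) + (2.2)·(2.2) + (1.2)·(1.2) + (0.2)·(0.2)) / 4 = 20.8/4 = 5.2
  S[X,Y] = ((-3.8)·(-1.2) + (0.2)·(3.8) + (2.2)·(-0.2) + (1.2)·(0.8) + (0.2)·(-3.2)) / 4 = 5.2/4 = 1.3
  S[Y,Y] = ((-1.2)·(-1.2) + (3.8)·(3.8) + (-0.2)·(-0.2) + (0.8)·(0.8) + (-3.2)·(-3.2)) / 4 = 26.8/4 = 6.7

S is symmetric (S[j,i] = S[i,j]). Assembling:

S = [[5.2, 1.3],
 [1.3, 6.7]]


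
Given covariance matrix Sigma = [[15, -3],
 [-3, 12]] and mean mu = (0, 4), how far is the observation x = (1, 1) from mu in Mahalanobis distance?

Step 1 — centre the observation: (x - mu) = (1, -3).

Step 2 — invert Sigma. det(Sigma) = 15·12 - (-3)² = 171.
  Sigma^{-1} = (1/det) · [[d, -b], [-b, a]] = [[0.0702, 0.0175],
 [0.0175, 0.0877]].

Step 3 — form the quadratic (x - mu)^T · Sigma^{-1} · (x - mu):
  Sigma^{-1} · (x - mu) = (0.0175, -0.2456).
  (x - mu)^T · [Sigma^{-1} · (x - mu)] = (1)·(0.0175) + (-3)·(-0.2456) = 0.7544.

Step 4 — take square root: d = √(0.7544) ≈ 0.8686.

d(x, mu) = √(0.7544) ≈ 0.8686


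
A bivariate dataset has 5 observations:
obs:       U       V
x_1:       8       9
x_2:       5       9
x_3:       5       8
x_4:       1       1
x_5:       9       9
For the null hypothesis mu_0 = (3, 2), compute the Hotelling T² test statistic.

Step 1 — sample mean vector:
  mean(U) = (8 + 5 + 5 + 1 + 9) / 5 = 28/5 = 5.6
  mean(V) = (9 + 9 + 8 + 1 + 9) / 5 = 36/5 = 7.2
  x̄ = (5.6, 7.2),  deviation x̄ - mu_0 = (5.6, 7.2) - (3, 2) = (2.6, 5.2).

Step 2 — sample covariance matrix, S[i,j] = (1/(n-1)) · Σ_k (x_{k,i} - mean_i) · (x_{k,j} - mean_j), divisor n-1 = 4:
  S[U,U] = ((2.4)·(2.4) + (-0.6)·(-0.6) + (-0.6)·(-0.6) + (-4.6)·(-4.6) + (3.4)·(3.4)) / 4 = 39.2/4 = 9.8
  S[U,V] = ((2.4)·(1.8) + (-0.6)·(1.8) + (-0.6)·(0.8) + (-4.6)·(-6.2) + (3.4)·(1.8)) / 4 = 37.4/4 = 9.35
  S[V,V] = ((1.8)·(1.8) + (1.8)·(1.8) + (0.8)·(0.8) + (-6.2)·(-6.2) + (1.8)·(1.8)) / 4 = 48.8/4 = 12.2
  S = [[9.8, 9.35],
 [9.35, 12.2]].

Step 3 — invert S. det(S) = 9.8·12.2 - (9.35)² = 32.1375.
  S^{-1} = (1/det) · [[d, -b], [-b, a]] = [[0.3796, -0.2909],
 [-0.2909, 0.3049]].

Step 4 — quadratic form (x̄ - mu_0)^T · S^{-1} · (x̄ - mu_0):
  S^{-1} · (x̄ - mu_0) = (-0.5259, 0.8292),
  (x̄ - mu_0)^T · [...] = (2.6)·(-0.5259) + (5.2)·(0.8292) = 2.9448.

Step 5 — scale by n: T² = 5 · 2.9448 = 14.7242.

T² ≈ 14.7242


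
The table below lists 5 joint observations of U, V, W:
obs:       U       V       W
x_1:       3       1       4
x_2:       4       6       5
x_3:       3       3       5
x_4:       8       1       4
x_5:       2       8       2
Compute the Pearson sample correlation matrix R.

Step 1 — column means:
  mean(U) = (3 + 4 + 3 + 8 + 2) / 5 = 20/5 = 4
  mean(V) = (1 + 6 + 3 + 1 + 8) / 5 = 19/5 = 3.8
  mean(W) = (4 + 5 + 5 + 4 + 2) / 5 = 20/5 = 4

Step 2 — sample variances and covariances s[i,j] = (1/(n-1)) · Σ_k (x_{k,i} - mean_i) · (x_{k,j} - mean_j), with n-1 = 4:
  s[U,U] = ((-1)·(-1) + (0)·(0) + (-1)·(-1) + (4)·(4) + (-2)·(-2)) / 4 = 22/4 = 5.5
  s[U,V] = ((-1)·(-2.8) + (0)·(2.2) + (-1)·(-0.8) + (4)·(-2.8) + (-2)·(4.2)) / 4 = -16/4 = -4
  s[U,W] = ((-1)·(0) + (0)·(1) + (-1)·(1) + (4)·(0) + (-2)·(-2)) / 4 = 3/4 = 0.75
  s[V,V] = ((-2.8)·(-2.8) + (2.2)·(2.2) + (-0.8)·(-0.8) + (-2.8)·(-2.8) + (4.2)·(4.2)) / 4 = 38.8/4 = 9.7
  s[V,W] = ((-2.8)·(0) + (2.2)·(1) + (-0.8)·(1) + (-2.8)·(0) + (4.2)·(-2)) / 4 = -7/4 = -1.75
  s[W,W] = ((0)·(0) + (1)·(1) + (1)·(1) + (0)·(0) + (-2)·(-2)) / 4 = 6/4 = 1.5
  Sample standard deviations s_i = √(s[i,i]):
  s(U) = √(5.5) = 2.3452
  s(V) = √(9.7) = 3.1145
  s(W) = √(1.5) = 1.2247

Step 3 — r_{ij} = s_{ij} / (s_i · s_j):
  r[U,U] = 1 (diagonal).
  r[U,V] = -4 / (2.3452 · 3.1145) = -4 / 7.3041 = -0.5476
  r[U,W] = 0.75 / (2.3452 · 1.2247) = 0.75 / 2.8723 = 0.2611
  r[V,V] = 1 (diagonal).
  r[V,W] = -1.75 / (3.1145 · 1.2247) = -1.75 / 3.8144 = -0.4588
  r[W,W] = 1 (diagonal).

R is symmetric with unit diagonal. Assembling:

R = [[1, -0.5476, 0.2611],
 [-0.5476, 1, -0.4588],
 [0.2611, -0.4588, 1]]
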